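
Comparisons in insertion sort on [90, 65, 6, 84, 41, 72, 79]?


Algorithm: insertion sort
Input: [90, 65, 6, 84, 41, 72, 79]
Sorted: [6, 41, 65, 72, 79, 84, 90]

15


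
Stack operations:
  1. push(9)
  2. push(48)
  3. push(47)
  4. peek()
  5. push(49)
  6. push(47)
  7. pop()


push(9) -> [9]
push(48) -> [9, 48]
push(47) -> [9, 48, 47]
peek()->47
push(49) -> [9, 48, 47, 49]
push(47) -> [9, 48, 47, 49, 47]
pop()->47, [9, 48, 47, 49]

Final stack: [9, 48, 47, 49]


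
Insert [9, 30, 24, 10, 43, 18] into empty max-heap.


Insert 9: [9]
Insert 30: [30, 9]
Insert 24: [30, 9, 24]
Insert 10: [30, 10, 24, 9]
Insert 43: [43, 30, 24, 9, 10]
Insert 18: [43, 30, 24, 9, 10, 18]

Final heap: [43, 30, 24, 9, 10, 18]


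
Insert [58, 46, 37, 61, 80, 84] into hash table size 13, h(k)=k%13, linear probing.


Insert 58: h=6 -> slot 6
Insert 46: h=7 -> slot 7
Insert 37: h=11 -> slot 11
Insert 61: h=9 -> slot 9
Insert 80: h=2 -> slot 2
Insert 84: h=6, 2 probes -> slot 8

Table: [None, None, 80, None, None, None, 58, 46, 84, 61, None, 37, None]


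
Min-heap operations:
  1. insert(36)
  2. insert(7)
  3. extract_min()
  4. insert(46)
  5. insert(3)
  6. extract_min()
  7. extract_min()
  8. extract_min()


insert(36) -> [36]
insert(7) -> [7, 36]
extract_min()->7, [36]
insert(46) -> [36, 46]
insert(3) -> [3, 46, 36]
extract_min()->3, [36, 46]
extract_min()->36, [46]
extract_min()->46, []

Final heap: []


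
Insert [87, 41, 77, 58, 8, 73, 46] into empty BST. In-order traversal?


Insert 87: root
Insert 41: L from 87
Insert 77: L from 87 -> R from 41
Insert 58: L from 87 -> R from 41 -> L from 77
Insert 8: L from 87 -> L from 41
Insert 73: L from 87 -> R from 41 -> L from 77 -> R from 58
Insert 46: L from 87 -> R from 41 -> L from 77 -> L from 58

In-order: [8, 41, 46, 58, 73, 77, 87]


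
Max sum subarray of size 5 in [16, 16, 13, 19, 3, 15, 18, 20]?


[0:5]: 67
[1:6]: 66
[2:7]: 68
[3:8]: 75

Max: 75 at [3:8]


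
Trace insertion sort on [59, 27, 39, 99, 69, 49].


Initial: [59, 27, 39, 99, 69, 49]
Insert 27: [27, 59, 39, 99, 69, 49]
Insert 39: [27, 39, 59, 99, 69, 49]
Insert 99: [27, 39, 59, 99, 69, 49]
Insert 69: [27, 39, 59, 69, 99, 49]
Insert 49: [27, 39, 49, 59, 69, 99]

Sorted: [27, 39, 49, 59, 69, 99]


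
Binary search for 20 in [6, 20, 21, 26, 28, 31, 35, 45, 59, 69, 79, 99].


Step 1: lo=0, hi=11, mid=5, val=31
Step 2: lo=0, hi=4, mid=2, val=21
Step 3: lo=0, hi=1, mid=0, val=6
Step 4: lo=1, hi=1, mid=1, val=20

Found at index 1


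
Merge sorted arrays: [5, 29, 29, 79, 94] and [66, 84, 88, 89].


Take 5 from A
Take 29 from A
Take 29 from A
Take 66 from B
Take 79 from A
Take 84 from B
Take 88 from B
Take 89 from B

Merged: [5, 29, 29, 66, 79, 84, 88, 89, 94]


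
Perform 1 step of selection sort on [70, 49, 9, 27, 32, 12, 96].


Initial: [70, 49, 9, 27, 32, 12, 96]
Step 1: min=9 at 2
  Swap: [9, 49, 70, 27, 32, 12, 96]

After 1 step: [9, 49, 70, 27, 32, 12, 96]


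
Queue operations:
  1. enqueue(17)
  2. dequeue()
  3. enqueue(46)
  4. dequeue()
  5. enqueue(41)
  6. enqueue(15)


enqueue(17) -> [17]
dequeue()->17, []
enqueue(46) -> [46]
dequeue()->46, []
enqueue(41) -> [41]
enqueue(15) -> [41, 15]

Final queue: [41, 15]


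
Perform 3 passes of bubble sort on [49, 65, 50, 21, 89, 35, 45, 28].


Initial: [49, 65, 50, 21, 89, 35, 45, 28]
Pass 1: [49, 50, 21, 65, 35, 45, 28, 89] (5 swaps)
Pass 2: [49, 21, 50, 35, 45, 28, 65, 89] (4 swaps)
Pass 3: [21, 49, 35, 45, 28, 50, 65, 89] (4 swaps)

After 3 passes: [21, 49, 35, 45, 28, 50, 65, 89]


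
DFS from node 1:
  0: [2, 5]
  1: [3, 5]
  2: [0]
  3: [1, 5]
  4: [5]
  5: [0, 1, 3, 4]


Visit 1, push [5, 3]
Visit 3, push [5]
Visit 5, push [4, 0]
Visit 0, push [2]
Visit 2, push []
Visit 4, push []

DFS order: [1, 3, 5, 0, 2, 4]


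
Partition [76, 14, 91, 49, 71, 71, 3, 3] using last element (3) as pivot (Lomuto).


Pivot: 3
  3 <= 3: swap -> [3, 14, 91, 49, 71, 71, 76, 3]
Place pivot at 1: [3, 3, 91, 49, 71, 71, 76, 14]

Partitioned: [3, 3, 91, 49, 71, 71, 76, 14]


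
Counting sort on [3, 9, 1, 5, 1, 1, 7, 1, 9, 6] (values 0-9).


Input: [3, 9, 1, 5, 1, 1, 7, 1, 9, 6]
Counts: [0, 4, 0, 1, 0, 1, 1, 1, 0, 2]

Sorted: [1, 1, 1, 1, 3, 5, 6, 7, 9, 9]


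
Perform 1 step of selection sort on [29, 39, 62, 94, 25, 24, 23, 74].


Initial: [29, 39, 62, 94, 25, 24, 23, 74]
Step 1: min=23 at 6
  Swap: [23, 39, 62, 94, 25, 24, 29, 74]

After 1 step: [23, 39, 62, 94, 25, 24, 29, 74]


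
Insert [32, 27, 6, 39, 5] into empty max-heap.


Insert 32: [32]
Insert 27: [32, 27]
Insert 6: [32, 27, 6]
Insert 39: [39, 32, 6, 27]
Insert 5: [39, 32, 6, 27, 5]

Final heap: [39, 32, 6, 27, 5]


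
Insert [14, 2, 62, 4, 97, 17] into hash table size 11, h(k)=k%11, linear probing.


Insert 14: h=3 -> slot 3
Insert 2: h=2 -> slot 2
Insert 62: h=7 -> slot 7
Insert 4: h=4 -> slot 4
Insert 97: h=9 -> slot 9
Insert 17: h=6 -> slot 6

Table: [None, None, 2, 14, 4, None, 17, 62, None, 97, None]


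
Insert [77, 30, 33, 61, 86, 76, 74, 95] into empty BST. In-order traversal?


Insert 77: root
Insert 30: L from 77
Insert 33: L from 77 -> R from 30
Insert 61: L from 77 -> R from 30 -> R from 33
Insert 86: R from 77
Insert 76: L from 77 -> R from 30 -> R from 33 -> R from 61
Insert 74: L from 77 -> R from 30 -> R from 33 -> R from 61 -> L from 76
Insert 95: R from 77 -> R from 86

In-order: [30, 33, 61, 74, 76, 77, 86, 95]


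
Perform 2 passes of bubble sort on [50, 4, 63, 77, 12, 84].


Initial: [50, 4, 63, 77, 12, 84]
Pass 1: [4, 50, 63, 12, 77, 84] (2 swaps)
Pass 2: [4, 50, 12, 63, 77, 84] (1 swaps)

After 2 passes: [4, 50, 12, 63, 77, 84]


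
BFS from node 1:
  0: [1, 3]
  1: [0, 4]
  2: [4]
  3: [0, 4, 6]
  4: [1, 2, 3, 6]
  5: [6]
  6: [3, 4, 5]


Visit 1, enqueue [0, 4]
Visit 0, enqueue [3]
Visit 4, enqueue [2, 6]
Visit 3, enqueue []
Visit 2, enqueue []
Visit 6, enqueue [5]
Visit 5, enqueue []

BFS order: [1, 0, 4, 3, 2, 6, 5]


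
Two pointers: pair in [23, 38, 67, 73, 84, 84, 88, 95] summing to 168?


lo=0(23)+hi=7(95)=118
lo=1(38)+hi=7(95)=133
lo=2(67)+hi=7(95)=162
lo=3(73)+hi=7(95)=168

Yes: 73+95=168


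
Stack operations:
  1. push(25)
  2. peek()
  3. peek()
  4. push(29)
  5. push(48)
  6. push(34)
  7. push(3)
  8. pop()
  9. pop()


push(25) -> [25]
peek()->25
peek()->25
push(29) -> [25, 29]
push(48) -> [25, 29, 48]
push(34) -> [25, 29, 48, 34]
push(3) -> [25, 29, 48, 34, 3]
pop()->3, [25, 29, 48, 34]
pop()->34, [25, 29, 48]

Final stack: [25, 29, 48]


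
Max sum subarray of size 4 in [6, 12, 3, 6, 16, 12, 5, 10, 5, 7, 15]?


[0:4]: 27
[1:5]: 37
[2:6]: 37
[3:7]: 39
[4:8]: 43
[5:9]: 32
[6:10]: 27
[7:11]: 37

Max: 43 at [4:8]


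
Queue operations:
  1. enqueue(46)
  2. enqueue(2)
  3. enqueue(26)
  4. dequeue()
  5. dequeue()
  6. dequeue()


enqueue(46) -> [46]
enqueue(2) -> [46, 2]
enqueue(26) -> [46, 2, 26]
dequeue()->46, [2, 26]
dequeue()->2, [26]
dequeue()->26, []

Final queue: []


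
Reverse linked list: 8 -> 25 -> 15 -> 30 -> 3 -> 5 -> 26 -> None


Step 1: curr=8, set curr.next=prev(None) | reversed so far: 8
Step 2: curr=25, set curr.next=prev(8) | reversed so far: 25 -> 8
Step 3: curr=15, set curr.next=prev(25) | reversed so far: 15 -> 25 -> 8
Step 4: curr=30, set curr.next=prev(15) | reversed so far: 30 -> 15 -> 25 -> 8
Step 5: curr=3, set curr.next=prev(30) | reversed so far: 3 -> 30 -> 15 -> 25 -> 8
Step 6: curr=5, set curr.next=prev(3) | reversed so far: 5 -> 3 -> 30 -> 15 -> 25 -> 8
Step 7: curr=26, set curr.next=prev(5) | reversed so far: 26 -> 5 -> 3 -> 30 -> 15 -> 25 -> 8

26 -> 5 -> 3 -> 30 -> 15 -> 25 -> 8 -> None


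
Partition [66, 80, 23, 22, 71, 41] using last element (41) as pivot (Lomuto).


Pivot: 41
  23 <= 41: swap -> [23, 80, 66, 22, 71, 41]
  22 <= 41: swap -> [23, 22, 66, 80, 71, 41]
Place pivot at 2: [23, 22, 41, 80, 71, 66]

Partitioned: [23, 22, 41, 80, 71, 66]


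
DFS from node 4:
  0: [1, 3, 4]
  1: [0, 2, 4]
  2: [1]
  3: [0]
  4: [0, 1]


Visit 4, push [1, 0]
Visit 0, push [3, 1]
Visit 1, push [2]
Visit 2, push []
Visit 3, push []

DFS order: [4, 0, 1, 2, 3]


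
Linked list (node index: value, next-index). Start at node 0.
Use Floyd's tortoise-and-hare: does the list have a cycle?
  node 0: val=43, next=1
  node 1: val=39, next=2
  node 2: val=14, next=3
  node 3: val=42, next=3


Floyd's tortoise (slow, +1) and hare (fast, +2):
  init: slow=0, fast=0
  step 1: slow=1, fast=2
  step 2: slow=2, fast=3
  step 3: slow=3, fast=3
  slow == fast at node 3: cycle detected

Cycle: yes


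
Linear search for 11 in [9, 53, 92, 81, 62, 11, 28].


i=0: 9!=11
i=1: 53!=11
i=2: 92!=11
i=3: 81!=11
i=4: 62!=11
i=5: 11==11 found!

Found at 5, 6 comps


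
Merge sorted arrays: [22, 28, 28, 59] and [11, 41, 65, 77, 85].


Take 11 from B
Take 22 from A
Take 28 from A
Take 28 from A
Take 41 from B
Take 59 from A

Merged: [11, 22, 28, 28, 41, 59, 65, 77, 85]


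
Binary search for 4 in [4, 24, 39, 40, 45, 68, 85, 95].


Step 1: lo=0, hi=7, mid=3, val=40
Step 2: lo=0, hi=2, mid=1, val=24
Step 3: lo=0, hi=0, mid=0, val=4

Found at index 0


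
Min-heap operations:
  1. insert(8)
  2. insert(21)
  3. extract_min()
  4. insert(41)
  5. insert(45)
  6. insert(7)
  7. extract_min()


insert(8) -> [8]
insert(21) -> [8, 21]
extract_min()->8, [21]
insert(41) -> [21, 41]
insert(45) -> [21, 41, 45]
insert(7) -> [7, 21, 45, 41]
extract_min()->7, [21, 41, 45]

Final heap: [21, 41, 45]


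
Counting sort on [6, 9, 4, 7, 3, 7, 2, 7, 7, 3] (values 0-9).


Input: [6, 9, 4, 7, 3, 7, 2, 7, 7, 3]
Counts: [0, 0, 1, 2, 1, 0, 1, 4, 0, 1]

Sorted: [2, 3, 3, 4, 6, 7, 7, 7, 7, 9]


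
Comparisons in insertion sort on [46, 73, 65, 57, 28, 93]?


Algorithm: insertion sort
Input: [46, 73, 65, 57, 28, 93]
Sorted: [28, 46, 57, 65, 73, 93]

11


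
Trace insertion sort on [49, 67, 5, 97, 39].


Initial: [49, 67, 5, 97, 39]
Insert 67: [49, 67, 5, 97, 39]
Insert 5: [5, 49, 67, 97, 39]
Insert 97: [5, 49, 67, 97, 39]
Insert 39: [5, 39, 49, 67, 97]

Sorted: [5, 39, 49, 67, 97]


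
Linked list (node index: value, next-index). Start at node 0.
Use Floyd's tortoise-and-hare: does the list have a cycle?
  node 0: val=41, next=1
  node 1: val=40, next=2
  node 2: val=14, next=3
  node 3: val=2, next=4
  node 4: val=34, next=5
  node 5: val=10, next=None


Floyd's tortoise (slow, +1) and hare (fast, +2):
  init: slow=0, fast=0
  step 1: slow=1, fast=2
  step 2: slow=2, fast=4
  step 3: fast 4->5->None, no cycle

Cycle: no


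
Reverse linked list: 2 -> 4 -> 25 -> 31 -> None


Step 1: curr=2, set curr.next=prev(None) | reversed so far: 2
Step 2: curr=4, set curr.next=prev(2) | reversed so far: 4 -> 2
Step 3: curr=25, set curr.next=prev(4) | reversed so far: 25 -> 4 -> 2
Step 4: curr=31, set curr.next=prev(25) | reversed so far: 31 -> 25 -> 4 -> 2

31 -> 25 -> 4 -> 2 -> None


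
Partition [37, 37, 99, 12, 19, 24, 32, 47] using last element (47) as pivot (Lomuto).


Pivot: 47
  37 <= 47: advance i (no swap)
  37 <= 47: advance i (no swap)
  12 <= 47: swap -> [37, 37, 12, 99, 19, 24, 32, 47]
  19 <= 47: swap -> [37, 37, 12, 19, 99, 24, 32, 47]
  24 <= 47: swap -> [37, 37, 12, 19, 24, 99, 32, 47]
  32 <= 47: swap -> [37, 37, 12, 19, 24, 32, 99, 47]
Place pivot at 6: [37, 37, 12, 19, 24, 32, 47, 99]

Partitioned: [37, 37, 12, 19, 24, 32, 47, 99]


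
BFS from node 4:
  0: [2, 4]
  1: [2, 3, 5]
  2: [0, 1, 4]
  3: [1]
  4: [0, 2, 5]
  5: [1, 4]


Visit 4, enqueue [0, 2, 5]
Visit 0, enqueue []
Visit 2, enqueue [1]
Visit 5, enqueue []
Visit 1, enqueue [3]
Visit 3, enqueue []

BFS order: [4, 0, 2, 5, 1, 3]


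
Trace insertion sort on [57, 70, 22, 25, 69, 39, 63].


Initial: [57, 70, 22, 25, 69, 39, 63]
Insert 70: [57, 70, 22, 25, 69, 39, 63]
Insert 22: [22, 57, 70, 25, 69, 39, 63]
Insert 25: [22, 25, 57, 70, 69, 39, 63]
Insert 69: [22, 25, 57, 69, 70, 39, 63]
Insert 39: [22, 25, 39, 57, 69, 70, 63]
Insert 63: [22, 25, 39, 57, 63, 69, 70]

Sorted: [22, 25, 39, 57, 63, 69, 70]


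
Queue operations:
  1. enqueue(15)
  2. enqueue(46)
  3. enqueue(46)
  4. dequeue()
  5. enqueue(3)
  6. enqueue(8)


enqueue(15) -> [15]
enqueue(46) -> [15, 46]
enqueue(46) -> [15, 46, 46]
dequeue()->15, [46, 46]
enqueue(3) -> [46, 46, 3]
enqueue(8) -> [46, 46, 3, 8]

Final queue: [46, 46, 3, 8]


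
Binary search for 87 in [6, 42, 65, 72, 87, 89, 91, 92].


Step 1: lo=0, hi=7, mid=3, val=72
Step 2: lo=4, hi=7, mid=5, val=89
Step 3: lo=4, hi=4, mid=4, val=87

Found at index 4


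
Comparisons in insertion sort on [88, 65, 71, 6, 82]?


Algorithm: insertion sort
Input: [88, 65, 71, 6, 82]
Sorted: [6, 65, 71, 82, 88]

8


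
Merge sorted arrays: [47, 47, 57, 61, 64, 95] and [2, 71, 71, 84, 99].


Take 2 from B
Take 47 from A
Take 47 from A
Take 57 from A
Take 61 from A
Take 64 from A
Take 71 from B
Take 71 from B
Take 84 from B
Take 95 from A

Merged: [2, 47, 47, 57, 61, 64, 71, 71, 84, 95, 99]


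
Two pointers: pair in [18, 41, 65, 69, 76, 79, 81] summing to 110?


lo=0(18)+hi=6(81)=99
lo=1(41)+hi=6(81)=122
lo=1(41)+hi=5(79)=120
lo=1(41)+hi=4(76)=117
lo=1(41)+hi=3(69)=110

Yes: 41+69=110


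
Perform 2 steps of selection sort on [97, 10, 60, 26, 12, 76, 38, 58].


Initial: [97, 10, 60, 26, 12, 76, 38, 58]
Step 1: min=10 at 1
  Swap: [10, 97, 60, 26, 12, 76, 38, 58]
Step 2: min=12 at 4
  Swap: [10, 12, 60, 26, 97, 76, 38, 58]

After 2 steps: [10, 12, 60, 26, 97, 76, 38, 58]


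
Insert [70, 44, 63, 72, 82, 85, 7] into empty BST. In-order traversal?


Insert 70: root
Insert 44: L from 70
Insert 63: L from 70 -> R from 44
Insert 72: R from 70
Insert 82: R from 70 -> R from 72
Insert 85: R from 70 -> R from 72 -> R from 82
Insert 7: L from 70 -> L from 44

In-order: [7, 44, 63, 70, 72, 82, 85]


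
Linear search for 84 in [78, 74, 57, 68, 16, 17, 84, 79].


i=0: 78!=84
i=1: 74!=84
i=2: 57!=84
i=3: 68!=84
i=4: 16!=84
i=5: 17!=84
i=6: 84==84 found!

Found at 6, 7 comps


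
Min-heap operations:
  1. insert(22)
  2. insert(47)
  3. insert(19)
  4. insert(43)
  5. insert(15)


insert(22) -> [22]
insert(47) -> [22, 47]
insert(19) -> [19, 47, 22]
insert(43) -> [19, 43, 22, 47]
insert(15) -> [15, 19, 22, 47, 43]

Final heap: [15, 19, 22, 47, 43]


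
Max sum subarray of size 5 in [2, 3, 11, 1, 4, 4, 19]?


[0:5]: 21
[1:6]: 23
[2:7]: 39

Max: 39 at [2:7]


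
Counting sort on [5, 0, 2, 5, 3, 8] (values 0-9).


Input: [5, 0, 2, 5, 3, 8]
Counts: [1, 0, 1, 1, 0, 2, 0, 0, 1, 0]

Sorted: [0, 2, 3, 5, 5, 8]


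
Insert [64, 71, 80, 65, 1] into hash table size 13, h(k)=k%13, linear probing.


Insert 64: h=12 -> slot 12
Insert 71: h=6 -> slot 6
Insert 80: h=2 -> slot 2
Insert 65: h=0 -> slot 0
Insert 1: h=1 -> slot 1

Table: [65, 1, 80, None, None, None, 71, None, None, None, None, None, 64]


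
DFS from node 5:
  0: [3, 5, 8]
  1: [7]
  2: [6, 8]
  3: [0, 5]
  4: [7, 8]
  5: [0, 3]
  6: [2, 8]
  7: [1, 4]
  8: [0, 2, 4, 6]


Visit 5, push [3, 0]
Visit 0, push [8, 3]
Visit 3, push []
Visit 8, push [6, 4, 2]
Visit 2, push [6]
Visit 6, push []
Visit 4, push [7]
Visit 7, push [1]
Visit 1, push []

DFS order: [5, 0, 3, 8, 2, 6, 4, 7, 1]


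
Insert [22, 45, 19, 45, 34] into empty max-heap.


Insert 22: [22]
Insert 45: [45, 22]
Insert 19: [45, 22, 19]
Insert 45: [45, 45, 19, 22]
Insert 34: [45, 45, 19, 22, 34]

Final heap: [45, 45, 19, 22, 34]


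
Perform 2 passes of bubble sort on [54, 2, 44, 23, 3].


Initial: [54, 2, 44, 23, 3]
Pass 1: [2, 44, 23, 3, 54] (4 swaps)
Pass 2: [2, 23, 3, 44, 54] (2 swaps)

After 2 passes: [2, 23, 3, 44, 54]


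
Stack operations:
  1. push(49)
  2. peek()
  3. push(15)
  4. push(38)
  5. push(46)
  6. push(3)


push(49) -> [49]
peek()->49
push(15) -> [49, 15]
push(38) -> [49, 15, 38]
push(46) -> [49, 15, 38, 46]
push(3) -> [49, 15, 38, 46, 3]

Final stack: [49, 15, 38, 46, 3]


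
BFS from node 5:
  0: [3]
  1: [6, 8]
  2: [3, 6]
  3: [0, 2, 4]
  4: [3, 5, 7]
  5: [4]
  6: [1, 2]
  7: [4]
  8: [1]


Visit 5, enqueue [4]
Visit 4, enqueue [3, 7]
Visit 3, enqueue [0, 2]
Visit 7, enqueue []
Visit 0, enqueue []
Visit 2, enqueue [6]
Visit 6, enqueue [1]
Visit 1, enqueue [8]
Visit 8, enqueue []

BFS order: [5, 4, 3, 7, 0, 2, 6, 1, 8]


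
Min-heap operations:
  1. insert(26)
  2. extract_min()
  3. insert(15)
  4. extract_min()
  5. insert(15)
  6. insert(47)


insert(26) -> [26]
extract_min()->26, []
insert(15) -> [15]
extract_min()->15, []
insert(15) -> [15]
insert(47) -> [15, 47]

Final heap: [15, 47]


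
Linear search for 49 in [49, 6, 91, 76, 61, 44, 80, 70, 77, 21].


i=0: 49==49 found!

Found at 0, 1 comps


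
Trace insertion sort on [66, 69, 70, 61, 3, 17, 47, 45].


Initial: [66, 69, 70, 61, 3, 17, 47, 45]
Insert 69: [66, 69, 70, 61, 3, 17, 47, 45]
Insert 70: [66, 69, 70, 61, 3, 17, 47, 45]
Insert 61: [61, 66, 69, 70, 3, 17, 47, 45]
Insert 3: [3, 61, 66, 69, 70, 17, 47, 45]
Insert 17: [3, 17, 61, 66, 69, 70, 47, 45]
Insert 47: [3, 17, 47, 61, 66, 69, 70, 45]
Insert 45: [3, 17, 45, 47, 61, 66, 69, 70]

Sorted: [3, 17, 45, 47, 61, 66, 69, 70]


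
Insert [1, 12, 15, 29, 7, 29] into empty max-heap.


Insert 1: [1]
Insert 12: [12, 1]
Insert 15: [15, 1, 12]
Insert 29: [29, 15, 12, 1]
Insert 7: [29, 15, 12, 1, 7]
Insert 29: [29, 15, 29, 1, 7, 12]

Final heap: [29, 15, 29, 1, 7, 12]


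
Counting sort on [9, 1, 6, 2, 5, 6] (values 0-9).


Input: [9, 1, 6, 2, 5, 6]
Counts: [0, 1, 1, 0, 0, 1, 2, 0, 0, 1]

Sorted: [1, 2, 5, 6, 6, 9]


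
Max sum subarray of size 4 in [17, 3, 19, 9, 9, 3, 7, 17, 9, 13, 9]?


[0:4]: 48
[1:5]: 40
[2:6]: 40
[3:7]: 28
[4:8]: 36
[5:9]: 36
[6:10]: 46
[7:11]: 48

Max: 48 at [0:4]


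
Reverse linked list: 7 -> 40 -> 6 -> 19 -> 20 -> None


Step 1: curr=7, set curr.next=prev(None) | reversed so far: 7
Step 2: curr=40, set curr.next=prev(7) | reversed so far: 40 -> 7
Step 3: curr=6, set curr.next=prev(40) | reversed so far: 6 -> 40 -> 7
Step 4: curr=19, set curr.next=prev(6) | reversed so far: 19 -> 6 -> 40 -> 7
Step 5: curr=20, set curr.next=prev(19) | reversed so far: 20 -> 19 -> 6 -> 40 -> 7

20 -> 19 -> 6 -> 40 -> 7 -> None


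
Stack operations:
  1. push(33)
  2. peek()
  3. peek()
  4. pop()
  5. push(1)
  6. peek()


push(33) -> [33]
peek()->33
peek()->33
pop()->33, []
push(1) -> [1]
peek()->1

Final stack: [1]


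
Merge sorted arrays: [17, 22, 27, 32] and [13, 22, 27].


Take 13 from B
Take 17 from A
Take 22 from A
Take 22 from B
Take 27 from A
Take 27 from B

Merged: [13, 17, 22, 22, 27, 27, 32]


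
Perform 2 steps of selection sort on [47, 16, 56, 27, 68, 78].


Initial: [47, 16, 56, 27, 68, 78]
Step 1: min=16 at 1
  Swap: [16, 47, 56, 27, 68, 78]
Step 2: min=27 at 3
  Swap: [16, 27, 56, 47, 68, 78]

After 2 steps: [16, 27, 56, 47, 68, 78]


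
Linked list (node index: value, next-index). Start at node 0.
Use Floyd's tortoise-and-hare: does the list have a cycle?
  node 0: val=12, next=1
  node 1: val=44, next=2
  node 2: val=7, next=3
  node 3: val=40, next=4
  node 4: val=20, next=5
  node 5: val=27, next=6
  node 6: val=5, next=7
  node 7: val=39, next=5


Floyd's tortoise (slow, +1) and hare (fast, +2):
  init: slow=0, fast=0
  step 1: slow=1, fast=2
  step 2: slow=2, fast=4
  step 3: slow=3, fast=6
  step 4: slow=4, fast=5
  step 5: slow=5, fast=7
  step 6: slow=6, fast=6
  slow == fast at node 6: cycle detected

Cycle: yes


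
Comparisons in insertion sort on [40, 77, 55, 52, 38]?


Algorithm: insertion sort
Input: [40, 77, 55, 52, 38]
Sorted: [38, 40, 52, 55, 77]

10


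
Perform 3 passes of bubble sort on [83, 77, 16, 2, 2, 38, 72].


Initial: [83, 77, 16, 2, 2, 38, 72]
Pass 1: [77, 16, 2, 2, 38, 72, 83] (6 swaps)
Pass 2: [16, 2, 2, 38, 72, 77, 83] (5 swaps)
Pass 3: [2, 2, 16, 38, 72, 77, 83] (2 swaps)

After 3 passes: [2, 2, 16, 38, 72, 77, 83]


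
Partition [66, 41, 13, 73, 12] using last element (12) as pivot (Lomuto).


Pivot: 12
Place pivot at 0: [12, 41, 13, 73, 66]

Partitioned: [12, 41, 13, 73, 66]


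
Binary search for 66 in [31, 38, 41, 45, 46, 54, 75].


Step 1: lo=0, hi=6, mid=3, val=45
Step 2: lo=4, hi=6, mid=5, val=54
Step 3: lo=6, hi=6, mid=6, val=75

Not found


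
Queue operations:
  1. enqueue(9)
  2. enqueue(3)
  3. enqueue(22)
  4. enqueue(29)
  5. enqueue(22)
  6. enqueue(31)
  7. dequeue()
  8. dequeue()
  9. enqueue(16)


enqueue(9) -> [9]
enqueue(3) -> [9, 3]
enqueue(22) -> [9, 3, 22]
enqueue(29) -> [9, 3, 22, 29]
enqueue(22) -> [9, 3, 22, 29, 22]
enqueue(31) -> [9, 3, 22, 29, 22, 31]
dequeue()->9, [3, 22, 29, 22, 31]
dequeue()->3, [22, 29, 22, 31]
enqueue(16) -> [22, 29, 22, 31, 16]

Final queue: [22, 29, 22, 31, 16]


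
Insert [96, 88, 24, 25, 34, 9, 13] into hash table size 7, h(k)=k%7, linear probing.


Insert 96: h=5 -> slot 5
Insert 88: h=4 -> slot 4
Insert 24: h=3 -> slot 3
Insert 25: h=4, 2 probes -> slot 6
Insert 34: h=6, 1 probes -> slot 0
Insert 9: h=2 -> slot 2
Insert 13: h=6, 2 probes -> slot 1

Table: [34, 13, 9, 24, 88, 96, 25]


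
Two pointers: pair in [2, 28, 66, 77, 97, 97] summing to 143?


lo=0(2)+hi=5(97)=99
lo=1(28)+hi=5(97)=125
lo=2(66)+hi=5(97)=163
lo=2(66)+hi=4(97)=163
lo=2(66)+hi=3(77)=143

Yes: 66+77=143


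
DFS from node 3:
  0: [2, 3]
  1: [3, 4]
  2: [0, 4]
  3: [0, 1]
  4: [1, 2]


Visit 3, push [1, 0]
Visit 0, push [2]
Visit 2, push [4]
Visit 4, push [1]
Visit 1, push []

DFS order: [3, 0, 2, 4, 1]


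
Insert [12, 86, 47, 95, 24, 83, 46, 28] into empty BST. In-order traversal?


Insert 12: root
Insert 86: R from 12
Insert 47: R from 12 -> L from 86
Insert 95: R from 12 -> R from 86
Insert 24: R from 12 -> L from 86 -> L from 47
Insert 83: R from 12 -> L from 86 -> R from 47
Insert 46: R from 12 -> L from 86 -> L from 47 -> R from 24
Insert 28: R from 12 -> L from 86 -> L from 47 -> R from 24 -> L from 46

In-order: [12, 24, 28, 46, 47, 83, 86, 95]


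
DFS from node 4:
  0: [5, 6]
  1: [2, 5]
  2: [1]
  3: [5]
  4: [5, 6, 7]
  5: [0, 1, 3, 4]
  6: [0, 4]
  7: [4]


Visit 4, push [7, 6, 5]
Visit 5, push [3, 1, 0]
Visit 0, push [6]
Visit 6, push []
Visit 1, push [2]
Visit 2, push []
Visit 3, push []
Visit 7, push []

DFS order: [4, 5, 0, 6, 1, 2, 3, 7]


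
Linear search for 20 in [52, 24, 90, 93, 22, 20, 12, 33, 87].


i=0: 52!=20
i=1: 24!=20
i=2: 90!=20
i=3: 93!=20
i=4: 22!=20
i=5: 20==20 found!

Found at 5, 6 comps


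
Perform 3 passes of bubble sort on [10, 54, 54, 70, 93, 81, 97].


Initial: [10, 54, 54, 70, 93, 81, 97]
Pass 1: [10, 54, 54, 70, 81, 93, 97] (1 swaps)
Pass 2: [10, 54, 54, 70, 81, 93, 97] (0 swaps)
Pass 3: [10, 54, 54, 70, 81, 93, 97] (0 swaps)

After 3 passes: [10, 54, 54, 70, 81, 93, 97]


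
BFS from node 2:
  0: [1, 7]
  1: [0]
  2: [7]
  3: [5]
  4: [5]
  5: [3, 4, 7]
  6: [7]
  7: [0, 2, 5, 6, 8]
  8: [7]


Visit 2, enqueue [7]
Visit 7, enqueue [0, 5, 6, 8]
Visit 0, enqueue [1]
Visit 5, enqueue [3, 4]
Visit 6, enqueue []
Visit 8, enqueue []
Visit 1, enqueue []
Visit 3, enqueue []
Visit 4, enqueue []

BFS order: [2, 7, 0, 5, 6, 8, 1, 3, 4]


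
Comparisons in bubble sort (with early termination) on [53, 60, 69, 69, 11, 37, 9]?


Algorithm: bubble sort (with early termination)
Input: [53, 60, 69, 69, 11, 37, 9]
Sorted: [9, 11, 37, 53, 60, 69, 69]

21


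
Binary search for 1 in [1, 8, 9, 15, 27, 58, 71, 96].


Step 1: lo=0, hi=7, mid=3, val=15
Step 2: lo=0, hi=2, mid=1, val=8
Step 3: lo=0, hi=0, mid=0, val=1

Found at index 0


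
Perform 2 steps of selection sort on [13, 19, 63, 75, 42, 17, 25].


Initial: [13, 19, 63, 75, 42, 17, 25]
Step 1: min=13 at 0
  Swap: [13, 19, 63, 75, 42, 17, 25]
Step 2: min=17 at 5
  Swap: [13, 17, 63, 75, 42, 19, 25]

After 2 steps: [13, 17, 63, 75, 42, 19, 25]


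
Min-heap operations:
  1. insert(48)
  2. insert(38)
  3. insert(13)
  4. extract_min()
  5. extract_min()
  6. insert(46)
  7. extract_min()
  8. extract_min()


insert(48) -> [48]
insert(38) -> [38, 48]
insert(13) -> [13, 48, 38]
extract_min()->13, [38, 48]
extract_min()->38, [48]
insert(46) -> [46, 48]
extract_min()->46, [48]
extract_min()->48, []

Final heap: []


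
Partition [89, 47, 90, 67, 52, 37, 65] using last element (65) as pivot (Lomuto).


Pivot: 65
  47 <= 65: swap -> [47, 89, 90, 67, 52, 37, 65]
  52 <= 65: swap -> [47, 52, 90, 67, 89, 37, 65]
  37 <= 65: swap -> [47, 52, 37, 67, 89, 90, 65]
Place pivot at 3: [47, 52, 37, 65, 89, 90, 67]

Partitioned: [47, 52, 37, 65, 89, 90, 67]


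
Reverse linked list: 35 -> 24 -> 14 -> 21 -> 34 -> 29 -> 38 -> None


Step 1: curr=35, set curr.next=prev(None) | reversed so far: 35
Step 2: curr=24, set curr.next=prev(35) | reversed so far: 24 -> 35
Step 3: curr=14, set curr.next=prev(24) | reversed so far: 14 -> 24 -> 35
Step 4: curr=21, set curr.next=prev(14) | reversed so far: 21 -> 14 -> 24 -> 35
Step 5: curr=34, set curr.next=prev(21) | reversed so far: 34 -> 21 -> 14 -> 24 -> 35
Step 6: curr=29, set curr.next=prev(34) | reversed so far: 29 -> 34 -> 21 -> 14 -> 24 -> 35
Step 7: curr=38, set curr.next=prev(29) | reversed so far: 38 -> 29 -> 34 -> 21 -> 14 -> 24 -> 35

38 -> 29 -> 34 -> 21 -> 14 -> 24 -> 35 -> None


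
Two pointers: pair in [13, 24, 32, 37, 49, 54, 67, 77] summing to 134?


lo=0(13)+hi=7(77)=90
lo=1(24)+hi=7(77)=101
lo=2(32)+hi=7(77)=109
lo=3(37)+hi=7(77)=114
lo=4(49)+hi=7(77)=126
lo=5(54)+hi=7(77)=131
lo=6(67)+hi=7(77)=144

No pair found


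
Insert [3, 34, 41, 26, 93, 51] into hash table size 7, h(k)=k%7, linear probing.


Insert 3: h=3 -> slot 3
Insert 34: h=6 -> slot 6
Insert 41: h=6, 1 probes -> slot 0
Insert 26: h=5 -> slot 5
Insert 93: h=2 -> slot 2
Insert 51: h=2, 2 probes -> slot 4

Table: [41, None, 93, 3, 51, 26, 34]


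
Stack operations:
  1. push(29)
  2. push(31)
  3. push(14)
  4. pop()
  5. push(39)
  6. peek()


push(29) -> [29]
push(31) -> [29, 31]
push(14) -> [29, 31, 14]
pop()->14, [29, 31]
push(39) -> [29, 31, 39]
peek()->39

Final stack: [29, 31, 39]


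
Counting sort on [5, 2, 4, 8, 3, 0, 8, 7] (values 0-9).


Input: [5, 2, 4, 8, 3, 0, 8, 7]
Counts: [1, 0, 1, 1, 1, 1, 0, 1, 2, 0]

Sorted: [0, 2, 3, 4, 5, 7, 8, 8]


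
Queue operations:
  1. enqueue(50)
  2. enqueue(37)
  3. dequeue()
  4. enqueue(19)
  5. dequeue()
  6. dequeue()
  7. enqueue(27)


enqueue(50) -> [50]
enqueue(37) -> [50, 37]
dequeue()->50, [37]
enqueue(19) -> [37, 19]
dequeue()->37, [19]
dequeue()->19, []
enqueue(27) -> [27]

Final queue: [27]


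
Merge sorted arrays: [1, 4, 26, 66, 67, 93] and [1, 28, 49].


Take 1 from A
Take 1 from B
Take 4 from A
Take 26 from A
Take 28 from B
Take 49 from B

Merged: [1, 1, 4, 26, 28, 49, 66, 67, 93]


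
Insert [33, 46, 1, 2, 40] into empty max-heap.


Insert 33: [33]
Insert 46: [46, 33]
Insert 1: [46, 33, 1]
Insert 2: [46, 33, 1, 2]
Insert 40: [46, 40, 1, 2, 33]

Final heap: [46, 40, 1, 2, 33]


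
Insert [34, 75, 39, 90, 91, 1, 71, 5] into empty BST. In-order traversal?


Insert 34: root
Insert 75: R from 34
Insert 39: R from 34 -> L from 75
Insert 90: R from 34 -> R from 75
Insert 91: R from 34 -> R from 75 -> R from 90
Insert 1: L from 34
Insert 71: R from 34 -> L from 75 -> R from 39
Insert 5: L from 34 -> R from 1

In-order: [1, 5, 34, 39, 71, 75, 90, 91]


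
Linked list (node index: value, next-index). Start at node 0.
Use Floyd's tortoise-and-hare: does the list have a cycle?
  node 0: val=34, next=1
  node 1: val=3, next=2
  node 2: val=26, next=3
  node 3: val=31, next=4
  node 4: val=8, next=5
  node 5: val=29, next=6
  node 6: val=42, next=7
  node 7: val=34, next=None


Floyd's tortoise (slow, +1) and hare (fast, +2):
  init: slow=0, fast=0
  step 1: slow=1, fast=2
  step 2: slow=2, fast=4
  step 3: slow=3, fast=6
  step 4: fast 6->7->None, no cycle

Cycle: no


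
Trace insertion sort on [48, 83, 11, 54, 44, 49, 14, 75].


Initial: [48, 83, 11, 54, 44, 49, 14, 75]
Insert 83: [48, 83, 11, 54, 44, 49, 14, 75]
Insert 11: [11, 48, 83, 54, 44, 49, 14, 75]
Insert 54: [11, 48, 54, 83, 44, 49, 14, 75]
Insert 44: [11, 44, 48, 54, 83, 49, 14, 75]
Insert 49: [11, 44, 48, 49, 54, 83, 14, 75]
Insert 14: [11, 14, 44, 48, 49, 54, 83, 75]
Insert 75: [11, 14, 44, 48, 49, 54, 75, 83]

Sorted: [11, 14, 44, 48, 49, 54, 75, 83]


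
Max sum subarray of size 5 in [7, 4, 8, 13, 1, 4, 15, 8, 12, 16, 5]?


[0:5]: 33
[1:6]: 30
[2:7]: 41
[3:8]: 41
[4:9]: 40
[5:10]: 55
[6:11]: 56

Max: 56 at [6:11]


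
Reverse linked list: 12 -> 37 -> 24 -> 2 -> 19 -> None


Step 1: curr=12, set curr.next=prev(None) | reversed so far: 12
Step 2: curr=37, set curr.next=prev(12) | reversed so far: 37 -> 12
Step 3: curr=24, set curr.next=prev(37) | reversed so far: 24 -> 37 -> 12
Step 4: curr=2, set curr.next=prev(24) | reversed so far: 2 -> 24 -> 37 -> 12
Step 5: curr=19, set curr.next=prev(2) | reversed so far: 19 -> 2 -> 24 -> 37 -> 12

19 -> 2 -> 24 -> 37 -> 12 -> None


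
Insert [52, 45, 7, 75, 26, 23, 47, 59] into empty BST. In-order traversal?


Insert 52: root
Insert 45: L from 52
Insert 7: L from 52 -> L from 45
Insert 75: R from 52
Insert 26: L from 52 -> L from 45 -> R from 7
Insert 23: L from 52 -> L from 45 -> R from 7 -> L from 26
Insert 47: L from 52 -> R from 45
Insert 59: R from 52 -> L from 75

In-order: [7, 23, 26, 45, 47, 52, 59, 75]


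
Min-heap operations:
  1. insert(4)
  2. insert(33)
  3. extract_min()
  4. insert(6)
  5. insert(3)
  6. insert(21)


insert(4) -> [4]
insert(33) -> [4, 33]
extract_min()->4, [33]
insert(6) -> [6, 33]
insert(3) -> [3, 33, 6]
insert(21) -> [3, 21, 6, 33]

Final heap: [3, 21, 6, 33]


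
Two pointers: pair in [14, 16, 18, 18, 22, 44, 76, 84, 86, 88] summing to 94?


lo=0(14)+hi=9(88)=102
lo=0(14)+hi=8(86)=100
lo=0(14)+hi=7(84)=98
lo=0(14)+hi=6(76)=90
lo=1(16)+hi=6(76)=92
lo=2(18)+hi=6(76)=94

Yes: 18+76=94


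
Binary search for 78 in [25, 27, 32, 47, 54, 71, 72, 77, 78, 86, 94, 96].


Step 1: lo=0, hi=11, mid=5, val=71
Step 2: lo=6, hi=11, mid=8, val=78

Found at index 8


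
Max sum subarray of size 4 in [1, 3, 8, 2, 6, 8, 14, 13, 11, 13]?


[0:4]: 14
[1:5]: 19
[2:6]: 24
[3:7]: 30
[4:8]: 41
[5:9]: 46
[6:10]: 51

Max: 51 at [6:10]


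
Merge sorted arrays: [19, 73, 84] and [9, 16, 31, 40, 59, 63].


Take 9 from B
Take 16 from B
Take 19 from A
Take 31 from B
Take 40 from B
Take 59 from B
Take 63 from B

Merged: [9, 16, 19, 31, 40, 59, 63, 73, 84]


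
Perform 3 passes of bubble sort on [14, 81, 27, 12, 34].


Initial: [14, 81, 27, 12, 34]
Pass 1: [14, 27, 12, 34, 81] (3 swaps)
Pass 2: [14, 12, 27, 34, 81] (1 swaps)
Pass 3: [12, 14, 27, 34, 81] (1 swaps)

After 3 passes: [12, 14, 27, 34, 81]


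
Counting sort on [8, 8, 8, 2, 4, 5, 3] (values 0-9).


Input: [8, 8, 8, 2, 4, 5, 3]
Counts: [0, 0, 1, 1, 1, 1, 0, 0, 3, 0]

Sorted: [2, 3, 4, 5, 8, 8, 8]


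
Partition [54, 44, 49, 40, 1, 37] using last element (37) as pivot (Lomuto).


Pivot: 37
  1 <= 37: swap -> [1, 44, 49, 40, 54, 37]
Place pivot at 1: [1, 37, 49, 40, 54, 44]

Partitioned: [1, 37, 49, 40, 54, 44]


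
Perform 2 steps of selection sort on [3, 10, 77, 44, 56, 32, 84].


Initial: [3, 10, 77, 44, 56, 32, 84]
Step 1: min=3 at 0
  Swap: [3, 10, 77, 44, 56, 32, 84]
Step 2: min=10 at 1
  Swap: [3, 10, 77, 44, 56, 32, 84]

After 2 steps: [3, 10, 77, 44, 56, 32, 84]


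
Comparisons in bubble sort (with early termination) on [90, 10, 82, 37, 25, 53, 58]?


Algorithm: bubble sort (with early termination)
Input: [90, 10, 82, 37, 25, 53, 58]
Sorted: [10, 25, 37, 53, 58, 82, 90]

18


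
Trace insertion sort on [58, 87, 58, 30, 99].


Initial: [58, 87, 58, 30, 99]
Insert 87: [58, 87, 58, 30, 99]
Insert 58: [58, 58, 87, 30, 99]
Insert 30: [30, 58, 58, 87, 99]
Insert 99: [30, 58, 58, 87, 99]

Sorted: [30, 58, 58, 87, 99]


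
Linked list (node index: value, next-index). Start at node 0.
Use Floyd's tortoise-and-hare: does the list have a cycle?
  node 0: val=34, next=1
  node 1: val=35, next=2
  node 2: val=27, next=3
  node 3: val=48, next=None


Floyd's tortoise (slow, +1) and hare (fast, +2):
  init: slow=0, fast=0
  step 1: slow=1, fast=2
  step 2: fast 2->3->None, no cycle

Cycle: no


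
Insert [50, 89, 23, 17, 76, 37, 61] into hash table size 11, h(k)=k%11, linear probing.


Insert 50: h=6 -> slot 6
Insert 89: h=1 -> slot 1
Insert 23: h=1, 1 probes -> slot 2
Insert 17: h=6, 1 probes -> slot 7
Insert 76: h=10 -> slot 10
Insert 37: h=4 -> slot 4
Insert 61: h=6, 2 probes -> slot 8

Table: [None, 89, 23, None, 37, None, 50, 17, 61, None, 76]


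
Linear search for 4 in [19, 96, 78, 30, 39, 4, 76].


i=0: 19!=4
i=1: 96!=4
i=2: 78!=4
i=3: 30!=4
i=4: 39!=4
i=5: 4==4 found!

Found at 5, 6 comps


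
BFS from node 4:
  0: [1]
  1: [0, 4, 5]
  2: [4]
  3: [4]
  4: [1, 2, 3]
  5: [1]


Visit 4, enqueue [1, 2, 3]
Visit 1, enqueue [0, 5]
Visit 2, enqueue []
Visit 3, enqueue []
Visit 0, enqueue []
Visit 5, enqueue []

BFS order: [4, 1, 2, 3, 0, 5]


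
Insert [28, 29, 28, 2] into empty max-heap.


Insert 28: [28]
Insert 29: [29, 28]
Insert 28: [29, 28, 28]
Insert 2: [29, 28, 28, 2]

Final heap: [29, 28, 28, 2]


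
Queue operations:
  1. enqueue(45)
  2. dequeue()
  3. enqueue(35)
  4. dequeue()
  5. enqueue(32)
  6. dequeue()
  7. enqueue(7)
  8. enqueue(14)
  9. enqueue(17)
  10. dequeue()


enqueue(45) -> [45]
dequeue()->45, []
enqueue(35) -> [35]
dequeue()->35, []
enqueue(32) -> [32]
dequeue()->32, []
enqueue(7) -> [7]
enqueue(14) -> [7, 14]
enqueue(17) -> [7, 14, 17]
dequeue()->7, [14, 17]

Final queue: [14, 17]


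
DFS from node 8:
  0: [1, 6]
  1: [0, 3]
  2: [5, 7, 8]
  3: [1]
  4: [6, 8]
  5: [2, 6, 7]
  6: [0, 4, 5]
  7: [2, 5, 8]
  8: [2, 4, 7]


Visit 8, push [7, 4, 2]
Visit 2, push [7, 5]
Visit 5, push [7, 6]
Visit 6, push [4, 0]
Visit 0, push [1]
Visit 1, push [3]
Visit 3, push []
Visit 4, push []
Visit 7, push []

DFS order: [8, 2, 5, 6, 0, 1, 3, 4, 7]


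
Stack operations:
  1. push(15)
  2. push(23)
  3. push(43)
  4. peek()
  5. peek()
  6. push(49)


push(15) -> [15]
push(23) -> [15, 23]
push(43) -> [15, 23, 43]
peek()->43
peek()->43
push(49) -> [15, 23, 43, 49]

Final stack: [15, 23, 43, 49]


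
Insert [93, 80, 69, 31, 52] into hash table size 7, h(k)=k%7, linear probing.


Insert 93: h=2 -> slot 2
Insert 80: h=3 -> slot 3
Insert 69: h=6 -> slot 6
Insert 31: h=3, 1 probes -> slot 4
Insert 52: h=3, 2 probes -> slot 5

Table: [None, None, 93, 80, 31, 52, 69]


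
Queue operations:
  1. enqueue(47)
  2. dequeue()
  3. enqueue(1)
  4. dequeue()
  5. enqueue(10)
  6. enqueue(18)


enqueue(47) -> [47]
dequeue()->47, []
enqueue(1) -> [1]
dequeue()->1, []
enqueue(10) -> [10]
enqueue(18) -> [10, 18]

Final queue: [10, 18]


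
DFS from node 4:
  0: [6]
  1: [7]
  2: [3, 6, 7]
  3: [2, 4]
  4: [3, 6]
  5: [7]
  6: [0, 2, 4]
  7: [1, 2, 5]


Visit 4, push [6, 3]
Visit 3, push [2]
Visit 2, push [7, 6]
Visit 6, push [0]
Visit 0, push []
Visit 7, push [5, 1]
Visit 1, push []
Visit 5, push []

DFS order: [4, 3, 2, 6, 0, 7, 1, 5]


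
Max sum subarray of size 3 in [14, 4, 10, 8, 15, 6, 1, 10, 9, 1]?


[0:3]: 28
[1:4]: 22
[2:5]: 33
[3:6]: 29
[4:7]: 22
[5:8]: 17
[6:9]: 20
[7:10]: 20

Max: 33 at [2:5]


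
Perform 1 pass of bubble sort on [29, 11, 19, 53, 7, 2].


Initial: [29, 11, 19, 53, 7, 2]
Pass 1: [11, 19, 29, 7, 2, 53] (4 swaps)

After 1 pass: [11, 19, 29, 7, 2, 53]


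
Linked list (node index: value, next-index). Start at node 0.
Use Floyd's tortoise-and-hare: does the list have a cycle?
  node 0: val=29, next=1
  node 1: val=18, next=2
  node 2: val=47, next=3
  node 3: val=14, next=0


Floyd's tortoise (slow, +1) and hare (fast, +2):
  init: slow=0, fast=0
  step 1: slow=1, fast=2
  step 2: slow=2, fast=0
  step 3: slow=3, fast=2
  step 4: slow=0, fast=0
  slow == fast at node 0: cycle detected

Cycle: yes


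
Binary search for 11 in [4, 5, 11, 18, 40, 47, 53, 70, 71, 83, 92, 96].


Step 1: lo=0, hi=11, mid=5, val=47
Step 2: lo=0, hi=4, mid=2, val=11

Found at index 2


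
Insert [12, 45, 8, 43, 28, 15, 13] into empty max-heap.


Insert 12: [12]
Insert 45: [45, 12]
Insert 8: [45, 12, 8]
Insert 43: [45, 43, 8, 12]
Insert 28: [45, 43, 8, 12, 28]
Insert 15: [45, 43, 15, 12, 28, 8]
Insert 13: [45, 43, 15, 12, 28, 8, 13]

Final heap: [45, 43, 15, 12, 28, 8, 13]


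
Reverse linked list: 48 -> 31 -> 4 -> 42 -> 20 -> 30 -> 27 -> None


Step 1: curr=48, set curr.next=prev(None) | reversed so far: 48
Step 2: curr=31, set curr.next=prev(48) | reversed so far: 31 -> 48
Step 3: curr=4, set curr.next=prev(31) | reversed so far: 4 -> 31 -> 48
Step 4: curr=42, set curr.next=prev(4) | reversed so far: 42 -> 4 -> 31 -> 48
Step 5: curr=20, set curr.next=prev(42) | reversed so far: 20 -> 42 -> 4 -> 31 -> 48
Step 6: curr=30, set curr.next=prev(20) | reversed so far: 30 -> 20 -> 42 -> 4 -> 31 -> 48
Step 7: curr=27, set curr.next=prev(30) | reversed so far: 27 -> 30 -> 20 -> 42 -> 4 -> 31 -> 48

27 -> 30 -> 20 -> 42 -> 4 -> 31 -> 48 -> None


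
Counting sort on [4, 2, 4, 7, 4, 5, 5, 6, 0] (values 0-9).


Input: [4, 2, 4, 7, 4, 5, 5, 6, 0]
Counts: [1, 0, 1, 0, 3, 2, 1, 1, 0, 0]

Sorted: [0, 2, 4, 4, 4, 5, 5, 6, 7]


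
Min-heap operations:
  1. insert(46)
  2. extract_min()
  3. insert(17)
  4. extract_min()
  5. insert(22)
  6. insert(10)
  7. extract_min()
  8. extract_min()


insert(46) -> [46]
extract_min()->46, []
insert(17) -> [17]
extract_min()->17, []
insert(22) -> [22]
insert(10) -> [10, 22]
extract_min()->10, [22]
extract_min()->22, []

Final heap: []


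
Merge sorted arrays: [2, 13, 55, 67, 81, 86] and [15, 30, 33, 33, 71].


Take 2 from A
Take 13 from A
Take 15 from B
Take 30 from B
Take 33 from B
Take 33 from B
Take 55 from A
Take 67 from A
Take 71 from B

Merged: [2, 13, 15, 30, 33, 33, 55, 67, 71, 81, 86]


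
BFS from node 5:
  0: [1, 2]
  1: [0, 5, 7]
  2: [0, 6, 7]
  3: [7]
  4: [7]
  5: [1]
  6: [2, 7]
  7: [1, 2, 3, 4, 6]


Visit 5, enqueue [1]
Visit 1, enqueue [0, 7]
Visit 0, enqueue [2]
Visit 7, enqueue [3, 4, 6]
Visit 2, enqueue []
Visit 3, enqueue []
Visit 4, enqueue []
Visit 6, enqueue []

BFS order: [5, 1, 0, 7, 2, 3, 4, 6]


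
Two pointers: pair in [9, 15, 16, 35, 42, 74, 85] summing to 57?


lo=0(9)+hi=6(85)=94
lo=0(9)+hi=5(74)=83
lo=0(9)+hi=4(42)=51
lo=1(15)+hi=4(42)=57

Yes: 15+42=57


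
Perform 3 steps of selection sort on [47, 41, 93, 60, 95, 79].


Initial: [47, 41, 93, 60, 95, 79]
Step 1: min=41 at 1
  Swap: [41, 47, 93, 60, 95, 79]
Step 2: min=47 at 1
  Swap: [41, 47, 93, 60, 95, 79]
Step 3: min=60 at 3
  Swap: [41, 47, 60, 93, 95, 79]

After 3 steps: [41, 47, 60, 93, 95, 79]


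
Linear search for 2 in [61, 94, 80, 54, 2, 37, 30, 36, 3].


i=0: 61!=2
i=1: 94!=2
i=2: 80!=2
i=3: 54!=2
i=4: 2==2 found!

Found at 4, 5 comps


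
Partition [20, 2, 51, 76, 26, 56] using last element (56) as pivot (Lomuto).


Pivot: 56
  20 <= 56: advance i (no swap)
  2 <= 56: advance i (no swap)
  51 <= 56: advance i (no swap)
  26 <= 56: swap -> [20, 2, 51, 26, 76, 56]
Place pivot at 4: [20, 2, 51, 26, 56, 76]

Partitioned: [20, 2, 51, 26, 56, 76]


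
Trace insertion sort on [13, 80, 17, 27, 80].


Initial: [13, 80, 17, 27, 80]
Insert 80: [13, 80, 17, 27, 80]
Insert 17: [13, 17, 80, 27, 80]
Insert 27: [13, 17, 27, 80, 80]
Insert 80: [13, 17, 27, 80, 80]

Sorted: [13, 17, 27, 80, 80]


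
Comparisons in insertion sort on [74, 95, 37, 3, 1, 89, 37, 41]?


Algorithm: insertion sort
Input: [74, 95, 37, 3, 1, 89, 37, 41]
Sorted: [1, 3, 37, 37, 41, 74, 89, 95]

20


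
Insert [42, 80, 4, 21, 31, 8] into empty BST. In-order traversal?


Insert 42: root
Insert 80: R from 42
Insert 4: L from 42
Insert 21: L from 42 -> R from 4
Insert 31: L from 42 -> R from 4 -> R from 21
Insert 8: L from 42 -> R from 4 -> L from 21

In-order: [4, 8, 21, 31, 42, 80]


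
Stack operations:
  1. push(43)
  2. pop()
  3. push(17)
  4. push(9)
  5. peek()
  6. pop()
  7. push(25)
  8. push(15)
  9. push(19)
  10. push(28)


push(43) -> [43]
pop()->43, []
push(17) -> [17]
push(9) -> [17, 9]
peek()->9
pop()->9, [17]
push(25) -> [17, 25]
push(15) -> [17, 25, 15]
push(19) -> [17, 25, 15, 19]
push(28) -> [17, 25, 15, 19, 28]

Final stack: [17, 25, 15, 19, 28]
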